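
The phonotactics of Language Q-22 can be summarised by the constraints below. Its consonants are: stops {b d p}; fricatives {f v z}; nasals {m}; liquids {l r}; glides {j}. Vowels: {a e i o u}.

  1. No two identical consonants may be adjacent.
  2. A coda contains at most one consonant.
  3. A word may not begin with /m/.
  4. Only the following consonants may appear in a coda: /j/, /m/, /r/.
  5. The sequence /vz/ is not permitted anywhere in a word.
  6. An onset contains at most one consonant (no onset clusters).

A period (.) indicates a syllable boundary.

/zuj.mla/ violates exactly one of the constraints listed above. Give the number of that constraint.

/zuj.mla/: syllable 2 onset /ml/ has 2 consonants (> 1).
This is a violation of constraint 6: "An onset contains at most one consonant (no onset clusters)."
The remaining constraints (1, 2, 3, 4, 5) are satisfied.

6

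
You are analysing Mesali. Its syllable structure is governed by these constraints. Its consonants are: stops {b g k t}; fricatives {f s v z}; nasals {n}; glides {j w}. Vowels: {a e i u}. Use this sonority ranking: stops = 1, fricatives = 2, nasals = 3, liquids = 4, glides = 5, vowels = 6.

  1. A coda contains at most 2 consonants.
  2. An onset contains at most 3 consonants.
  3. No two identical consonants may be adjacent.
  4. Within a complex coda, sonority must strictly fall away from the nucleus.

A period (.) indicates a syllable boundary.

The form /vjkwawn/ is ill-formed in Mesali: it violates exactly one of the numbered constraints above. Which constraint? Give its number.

2

/vjkwawn/: syllable 1 onset /vjkw/ has 4 consonants (> 3).
This is a violation of constraint 2: "An onset contains at most 3 consonants."
The remaining constraints (1, 3, 4) are satisfied.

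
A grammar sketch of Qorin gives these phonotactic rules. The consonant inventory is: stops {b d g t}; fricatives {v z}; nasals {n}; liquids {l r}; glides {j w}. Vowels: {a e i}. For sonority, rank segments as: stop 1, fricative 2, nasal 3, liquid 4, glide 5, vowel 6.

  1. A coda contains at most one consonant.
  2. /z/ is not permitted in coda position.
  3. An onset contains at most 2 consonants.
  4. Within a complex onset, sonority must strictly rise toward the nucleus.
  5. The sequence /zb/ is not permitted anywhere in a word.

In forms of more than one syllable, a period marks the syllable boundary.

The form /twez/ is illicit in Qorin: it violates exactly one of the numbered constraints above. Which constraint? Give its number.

2

/twez/: syllable 1 coda contains /z/.
This is a violation of constraint 2: "/z/ is not permitted in coda position."
The remaining constraints (1, 3, 4, 5) are satisfied.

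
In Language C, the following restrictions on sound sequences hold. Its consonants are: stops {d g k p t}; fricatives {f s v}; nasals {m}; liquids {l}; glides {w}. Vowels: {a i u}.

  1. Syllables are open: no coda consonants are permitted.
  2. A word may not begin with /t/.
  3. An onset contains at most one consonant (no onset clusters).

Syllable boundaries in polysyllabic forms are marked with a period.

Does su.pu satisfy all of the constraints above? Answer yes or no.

yes

su.pu — σ1 onset /s/, coda /∅/ ok; σ2 onset /p/, coda /∅/ ok → well-formed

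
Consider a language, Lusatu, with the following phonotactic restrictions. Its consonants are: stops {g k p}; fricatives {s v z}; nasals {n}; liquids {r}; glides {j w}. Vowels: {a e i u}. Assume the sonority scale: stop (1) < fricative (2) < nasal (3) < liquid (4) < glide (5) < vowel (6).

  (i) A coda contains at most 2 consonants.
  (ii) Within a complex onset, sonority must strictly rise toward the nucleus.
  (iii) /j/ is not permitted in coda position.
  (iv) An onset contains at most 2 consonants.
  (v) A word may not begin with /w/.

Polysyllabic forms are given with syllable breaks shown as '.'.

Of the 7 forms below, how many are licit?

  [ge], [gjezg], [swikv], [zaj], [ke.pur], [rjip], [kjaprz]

5

[ge] — σ1 onset /g/, coda /∅/ ok → licit
[gjezg] — σ1 onset /gj/ (1→5 rises), coda /zg/ (2C) ok → licit
[swikv] — σ1 onset /sw/ (2→5 rises), coda /kv/ (2C) ok → licit
[zaj] — violates constraint (iii): syllable 1 coda contains /j/ → illicit
[ke.pur] — σ1 onset /k/, coda /∅/ ok; σ2 onset /p/, coda /r/ ok → licit
[rjip] — σ1 onset /rj/ (4→5 rises), coda /p/ ok → licit
[kjaprz] — violates constraint (i): syllable 1 coda /prz/ has 3 consonants (> 2) → illicit
Licit: [ge], [gjezg], [swikv], [ke.pur], [rjip] → 5.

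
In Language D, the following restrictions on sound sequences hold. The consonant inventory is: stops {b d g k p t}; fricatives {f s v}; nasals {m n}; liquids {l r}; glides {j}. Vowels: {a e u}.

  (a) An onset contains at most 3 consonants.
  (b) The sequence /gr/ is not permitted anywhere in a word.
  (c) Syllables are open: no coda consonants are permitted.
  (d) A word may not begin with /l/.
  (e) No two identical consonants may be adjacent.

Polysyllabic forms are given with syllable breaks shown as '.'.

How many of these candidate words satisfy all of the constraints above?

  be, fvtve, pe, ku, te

be — σ1 onset /b/, coda /∅/ ok → phonotactically legal
fvtve — violates constraint (a): syllable 1 onset /fvtv/ has 4 consonants (> 3) → phonotactically illegal
pe — σ1 onset /p/, coda /∅/ ok → phonotactically legal
ku — σ1 onset /k/, coda /∅/ ok → phonotactically legal
te — σ1 onset /t/, coda /∅/ ok → phonotactically legal
Phonotactically legal: be, pe, ku, te → 4.

4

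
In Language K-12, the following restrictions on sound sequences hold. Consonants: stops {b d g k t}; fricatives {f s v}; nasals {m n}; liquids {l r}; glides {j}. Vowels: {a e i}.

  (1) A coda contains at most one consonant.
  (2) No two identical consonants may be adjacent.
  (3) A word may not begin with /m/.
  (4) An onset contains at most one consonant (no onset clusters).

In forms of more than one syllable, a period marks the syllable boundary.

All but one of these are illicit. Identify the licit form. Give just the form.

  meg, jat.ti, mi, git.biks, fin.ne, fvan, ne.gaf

ne.gaf

meg — violates constraint 3: word begins with /m/ → illicit
jat.ti — violates constraint 2: adjacent identical consonants /tt/ → illicit
mi — violates constraint 3: word begins with /m/ → illicit
git.biks — violates constraint 1: syllable 2 coda /ks/ has 2 consonants (> 1) → illicit
fin.ne — violates constraint 2: adjacent identical consonants /nn/ → illicit
fvan — violates constraint 4: syllable 1 onset /fv/ has 2 consonants (> 1) → illicit
ne.gaf — σ1 onset /n/, coda /∅/ ok; σ2 onset /g/, coda /f/ ok → licit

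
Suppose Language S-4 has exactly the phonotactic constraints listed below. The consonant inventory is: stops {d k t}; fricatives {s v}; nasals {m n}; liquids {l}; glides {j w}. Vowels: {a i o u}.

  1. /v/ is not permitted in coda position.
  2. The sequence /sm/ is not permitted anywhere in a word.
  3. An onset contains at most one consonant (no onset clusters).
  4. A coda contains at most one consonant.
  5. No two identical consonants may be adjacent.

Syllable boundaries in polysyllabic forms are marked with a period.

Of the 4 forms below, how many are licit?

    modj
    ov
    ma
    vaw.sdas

1

modj — violates constraint 4: syllable 1 coda /dj/ has 2 consonants (> 1) → illicit
ov — violates constraint 1: syllable 1 coda contains /v/ → illicit
ma — σ1 onset /m/, coda /∅/ ok → licit
vaw.sdas — violates constraint 3: syllable 2 onset /sd/ has 2 consonants (> 1) → illicit
Licit: ma → 1.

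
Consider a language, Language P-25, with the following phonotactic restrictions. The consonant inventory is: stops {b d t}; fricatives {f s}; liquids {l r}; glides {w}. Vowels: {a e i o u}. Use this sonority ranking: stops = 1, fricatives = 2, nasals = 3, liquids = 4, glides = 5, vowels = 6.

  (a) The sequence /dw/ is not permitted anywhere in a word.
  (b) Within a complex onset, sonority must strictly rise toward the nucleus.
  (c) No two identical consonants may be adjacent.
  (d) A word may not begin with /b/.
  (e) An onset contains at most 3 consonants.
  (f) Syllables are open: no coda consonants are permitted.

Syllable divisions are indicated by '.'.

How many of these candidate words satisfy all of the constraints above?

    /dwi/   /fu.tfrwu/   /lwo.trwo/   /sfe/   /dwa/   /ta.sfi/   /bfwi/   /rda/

1

/dwi/ — violates constraint (a): contains banned sequence /dw/ → phonotactically illegal
/fu.tfrwu/ — violates constraint (e): syllable 2 onset /tfrw/ has 4 consonants (> 3) → phonotactically illegal
/lwo.trwo/ — σ1 onset /lw/ (4→5 rises), coda /∅/ ok; σ2 onset /trw/ (1→4→5 rises), coda /∅/ ok → phonotactically legal
/sfe/ — violates constraint (b): syllable 1 onset /sf/: /s/ (fricative, 2) → /f/ (fricative, 2) does not rise → phonotactically illegal
/dwa/ — violates constraint (a): contains banned sequence /dw/ → phonotactically illegal
/ta.sfi/ — violates constraint (b): syllable 2 onset /sf/: /s/ (fricative, 2) → /f/ (fricative, 2) does not rise → phonotactically illegal
/bfwi/ — violates constraint (d): word begins with /b/ → phonotactically illegal
/rda/ — violates constraint (b): syllable 1 onset /rd/: /r/ (liquid, 4) → /d/ (stop, 1) does not rise → phonotactically illegal
Phonotactically legal: /lwo.trwo/ → 1.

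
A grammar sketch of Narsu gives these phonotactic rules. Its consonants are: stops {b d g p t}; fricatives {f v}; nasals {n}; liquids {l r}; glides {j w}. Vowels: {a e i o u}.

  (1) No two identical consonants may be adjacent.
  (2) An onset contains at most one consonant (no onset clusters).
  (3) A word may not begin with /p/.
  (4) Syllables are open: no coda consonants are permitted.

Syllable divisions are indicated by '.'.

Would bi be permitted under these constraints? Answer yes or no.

yes

bi — σ1 onset /b/, coda /∅/ ok → permitted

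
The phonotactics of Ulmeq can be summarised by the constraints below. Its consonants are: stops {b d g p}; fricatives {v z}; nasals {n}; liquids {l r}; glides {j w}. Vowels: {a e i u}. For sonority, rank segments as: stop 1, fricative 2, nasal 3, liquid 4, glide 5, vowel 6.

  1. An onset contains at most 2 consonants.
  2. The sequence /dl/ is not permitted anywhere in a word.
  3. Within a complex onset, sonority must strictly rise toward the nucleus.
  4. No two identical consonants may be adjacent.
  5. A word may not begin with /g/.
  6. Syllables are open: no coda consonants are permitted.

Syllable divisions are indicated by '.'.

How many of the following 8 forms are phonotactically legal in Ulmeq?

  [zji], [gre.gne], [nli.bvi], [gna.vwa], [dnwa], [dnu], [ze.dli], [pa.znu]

4

[zji] — σ1 onset /zj/ (2→5 rises), coda /∅/ ok → phonotactically legal
[gre.gne] — violates constraint 5: word begins with /g/ → phonotactically illegal
[nli.bvi] — σ1 onset /nl/ (3→4 rises), coda /∅/ ok; σ2 onset /bv/ (1→2 rises), coda /∅/ ok → phonotactically legal
[gna.vwa] — violates constraint 5: word begins with /g/ → phonotactically illegal
[dnwa] — violates constraint 1: syllable 1 onset /dnw/ has 3 consonants (> 2) → phonotactically illegal
[dnu] — σ1 onset /dn/ (1→3 rises), coda /∅/ ok → phonotactically legal
[ze.dli] — violates constraint 2: contains banned sequence /dl/ → phonotactically illegal
[pa.znu] — σ1 onset /p/, coda /∅/ ok; σ2 onset /zn/ (2→3 rises), coda /∅/ ok → phonotactically legal
Phonotactically legal: [zji], [nli.bvi], [dnu], [pa.znu] → 4.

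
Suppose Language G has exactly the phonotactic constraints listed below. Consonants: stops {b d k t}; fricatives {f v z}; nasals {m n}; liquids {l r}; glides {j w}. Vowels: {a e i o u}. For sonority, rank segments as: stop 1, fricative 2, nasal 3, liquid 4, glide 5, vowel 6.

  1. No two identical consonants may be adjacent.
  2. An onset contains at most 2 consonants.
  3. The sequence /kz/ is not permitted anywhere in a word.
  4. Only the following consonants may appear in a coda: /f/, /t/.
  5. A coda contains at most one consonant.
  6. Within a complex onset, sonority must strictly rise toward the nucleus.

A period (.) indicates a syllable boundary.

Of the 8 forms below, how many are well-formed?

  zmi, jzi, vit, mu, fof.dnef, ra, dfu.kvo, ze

7

zmi — σ1 onset /zm/ (2→3 rises), coda /∅/ ok → well-formed
jzi — violates constraint 6: syllable 1 onset /jz/: /j/ (glide, 5) → /z/ (fricative, 2) does not rise → ill-formed
vit — σ1 onset /v/, coda /t/ ok → well-formed
mu — σ1 onset /m/, coda /∅/ ok → well-formed
fof.dnef — σ1 onset /f/, coda /f/ ok; σ2 onset /dn/ (1→3 rises), coda /f/ ok → well-formed
ra — σ1 onset /r/, coda /∅/ ok → well-formed
dfu.kvo — σ1 onset /df/ (1→2 rises), coda /∅/ ok; σ2 onset /kv/ (1→2 rises), coda /∅/ ok → well-formed
ze — σ1 onset /z/, coda /∅/ ok → well-formed
Well-formed: zmi, vit, mu, fof.dnef, ra, dfu.kvo, ze → 7.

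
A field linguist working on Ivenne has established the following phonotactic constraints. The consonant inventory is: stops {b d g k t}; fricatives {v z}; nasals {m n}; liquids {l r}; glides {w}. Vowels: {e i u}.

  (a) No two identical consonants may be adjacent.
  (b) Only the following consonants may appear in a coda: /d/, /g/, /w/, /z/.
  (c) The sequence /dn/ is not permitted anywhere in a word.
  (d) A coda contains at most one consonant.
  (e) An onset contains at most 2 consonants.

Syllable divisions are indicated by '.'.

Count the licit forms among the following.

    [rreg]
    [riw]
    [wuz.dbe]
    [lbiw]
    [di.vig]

[rreg] — violates constraint (a): adjacent identical consonants /rr/ → illicit
[riw] — σ1 onset /r/, coda /w/ ok → licit
[wuz.dbe] — σ1 onset /w/, coda /z/ ok; σ2 onset /db/ (2C), coda /∅/ ok → licit
[lbiw] — σ1 onset /lb/ (2C), coda /w/ ok → licit
[di.vig] — σ1 onset /d/, coda /∅/ ok; σ2 onset /v/, coda /g/ ok → licit
Licit: [riw], [wuz.dbe], [lbiw], [di.vig] → 4.

4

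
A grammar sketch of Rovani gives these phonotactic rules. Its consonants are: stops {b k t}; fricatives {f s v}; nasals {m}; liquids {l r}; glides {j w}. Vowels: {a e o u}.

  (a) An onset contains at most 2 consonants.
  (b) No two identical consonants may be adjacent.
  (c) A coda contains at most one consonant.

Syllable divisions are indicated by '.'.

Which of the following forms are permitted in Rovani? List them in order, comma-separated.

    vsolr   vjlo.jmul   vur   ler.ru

vur

vsolr — violates constraint (c): syllable 1 coda /lr/ has 2 consonants (> 1) → not permitted
vjlo.jmul — violates constraint (a): syllable 1 onset /vjl/ has 3 consonants (> 2) → not permitted
vur — σ1 onset /v/, coda /r/ ok → permitted
ler.ru — violates constraint (b): adjacent identical consonants /rr/ → not permitted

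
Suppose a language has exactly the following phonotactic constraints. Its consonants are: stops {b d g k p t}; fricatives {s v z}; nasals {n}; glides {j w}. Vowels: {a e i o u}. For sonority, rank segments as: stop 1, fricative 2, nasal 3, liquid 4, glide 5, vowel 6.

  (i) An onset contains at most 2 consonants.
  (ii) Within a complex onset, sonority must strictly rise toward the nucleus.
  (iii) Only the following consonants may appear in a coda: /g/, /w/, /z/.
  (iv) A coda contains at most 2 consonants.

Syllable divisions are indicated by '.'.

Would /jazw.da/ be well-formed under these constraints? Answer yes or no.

/jazw.da/ — σ1 onset /j/, coda /zw/ (2C) ok; σ2 onset /d/, coda /∅/ ok → well-formed

yes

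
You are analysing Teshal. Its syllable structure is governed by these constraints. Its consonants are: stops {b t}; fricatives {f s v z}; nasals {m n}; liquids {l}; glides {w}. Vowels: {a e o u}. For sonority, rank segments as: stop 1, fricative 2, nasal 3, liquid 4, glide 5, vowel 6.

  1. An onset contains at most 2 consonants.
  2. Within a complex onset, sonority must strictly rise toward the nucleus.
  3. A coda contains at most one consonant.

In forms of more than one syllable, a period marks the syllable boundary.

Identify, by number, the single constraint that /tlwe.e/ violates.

/tlwe.e/: syllable 1 onset /tlw/ has 3 consonants (> 2).
This is a violation of constraint 1: "An onset contains at most 2 consonants."
The remaining constraints (2, 3) are satisfied.

1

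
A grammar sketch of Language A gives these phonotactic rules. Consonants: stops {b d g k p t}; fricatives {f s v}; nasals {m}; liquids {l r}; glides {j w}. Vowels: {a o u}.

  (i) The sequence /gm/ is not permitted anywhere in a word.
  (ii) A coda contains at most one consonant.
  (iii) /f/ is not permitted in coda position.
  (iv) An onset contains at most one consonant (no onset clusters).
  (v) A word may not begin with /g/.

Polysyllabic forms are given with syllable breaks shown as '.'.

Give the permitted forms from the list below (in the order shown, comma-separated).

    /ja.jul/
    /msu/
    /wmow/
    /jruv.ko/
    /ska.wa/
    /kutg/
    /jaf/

/ja.jul/ — σ1 onset /j/, coda /∅/ ok; σ2 onset /j/, coda /l/ ok → permitted
/msu/ — violates constraint (iv): syllable 1 onset /ms/ has 2 consonants (> 1) → not permitted
/wmow/ — violates constraint (iv): syllable 1 onset /wm/ has 2 consonants (> 1) → not permitted
/jruv.ko/ — violates constraint (iv): syllable 1 onset /jr/ has 2 consonants (> 1) → not permitted
/ska.wa/ — violates constraint (iv): syllable 1 onset /sk/ has 2 consonants (> 1) → not permitted
/kutg/ — violates constraint (ii): syllable 1 coda /tg/ has 2 consonants (> 1) → not permitted
/jaf/ — violates constraint (iii): syllable 1 coda contains /f/ → not permitted

/ja.jul/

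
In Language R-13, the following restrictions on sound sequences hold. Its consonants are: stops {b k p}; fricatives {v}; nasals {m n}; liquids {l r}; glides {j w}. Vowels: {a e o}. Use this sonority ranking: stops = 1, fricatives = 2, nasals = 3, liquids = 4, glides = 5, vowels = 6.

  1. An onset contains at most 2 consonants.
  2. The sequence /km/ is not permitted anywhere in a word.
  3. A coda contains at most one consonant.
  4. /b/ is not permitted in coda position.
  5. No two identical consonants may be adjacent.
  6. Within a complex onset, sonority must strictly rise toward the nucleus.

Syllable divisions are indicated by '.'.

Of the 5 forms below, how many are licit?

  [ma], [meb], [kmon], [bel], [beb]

2

[ma] — σ1 onset /m/, coda /∅/ ok → licit
[meb] — violates constraint 4: syllable 1 coda contains /b/ → illicit
[kmon] — violates constraint 2: contains banned sequence /km/ → illicit
[bel] — σ1 onset /b/, coda /l/ ok → licit
[beb] — violates constraint 4: syllable 1 coda contains /b/ → illicit
Licit: [ma], [bel] → 2.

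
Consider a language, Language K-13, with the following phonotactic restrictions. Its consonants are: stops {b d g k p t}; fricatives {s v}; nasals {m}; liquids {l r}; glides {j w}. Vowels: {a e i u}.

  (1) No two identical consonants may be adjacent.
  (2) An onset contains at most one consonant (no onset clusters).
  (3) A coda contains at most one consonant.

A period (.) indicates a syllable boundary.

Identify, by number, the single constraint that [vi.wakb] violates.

3

[vi.wakb]: syllable 2 coda /kb/ has 2 consonants (> 1).
This is a violation of constraint 3: "A coda contains at most one consonant."
The remaining constraints (1, 2) are satisfied.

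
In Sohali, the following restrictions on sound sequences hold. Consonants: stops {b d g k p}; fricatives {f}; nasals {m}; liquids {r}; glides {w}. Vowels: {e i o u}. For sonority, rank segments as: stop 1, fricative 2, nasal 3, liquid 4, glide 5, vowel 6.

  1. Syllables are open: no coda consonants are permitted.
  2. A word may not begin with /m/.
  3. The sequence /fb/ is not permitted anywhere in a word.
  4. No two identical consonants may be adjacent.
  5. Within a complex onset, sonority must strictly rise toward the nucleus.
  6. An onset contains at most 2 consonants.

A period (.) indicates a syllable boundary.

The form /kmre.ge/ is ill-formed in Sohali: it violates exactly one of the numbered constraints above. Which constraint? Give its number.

/kmre.ge/: syllable 1 onset /kmr/ has 3 consonants (> 2).
This is a violation of constraint 6: "An onset contains at most 2 consonants."
The remaining constraints (1, 2, 3, 4, 5) are satisfied.

6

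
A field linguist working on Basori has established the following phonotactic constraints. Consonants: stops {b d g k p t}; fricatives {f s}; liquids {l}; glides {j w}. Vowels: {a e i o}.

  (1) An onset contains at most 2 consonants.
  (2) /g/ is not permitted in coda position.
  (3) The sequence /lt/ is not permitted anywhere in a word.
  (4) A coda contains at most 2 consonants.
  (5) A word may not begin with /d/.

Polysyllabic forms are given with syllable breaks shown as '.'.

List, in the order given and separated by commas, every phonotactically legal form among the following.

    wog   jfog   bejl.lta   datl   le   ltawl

wog — violates constraint 2: syllable 1 coda contains /g/ → phonotactically illegal
jfog — violates constraint 2: syllable 1 coda contains /g/ → phonotactically illegal
bejl.lta — violates constraint 3: contains banned sequence /lt/ → phonotactically illegal
datl — violates constraint 5: word begins with /d/ → phonotactically illegal
le — σ1 onset /l/, coda /∅/ ok → phonotactically legal
ltawl — violates constraint 3: contains banned sequence /lt/ → phonotactically illegal

le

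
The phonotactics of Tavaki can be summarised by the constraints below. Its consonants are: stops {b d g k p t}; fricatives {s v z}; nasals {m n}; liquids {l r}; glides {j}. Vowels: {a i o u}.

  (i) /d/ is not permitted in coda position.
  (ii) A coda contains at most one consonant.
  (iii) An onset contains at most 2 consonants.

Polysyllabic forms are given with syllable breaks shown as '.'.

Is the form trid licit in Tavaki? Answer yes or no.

no

trid — violates constraint (i): syllable 1 coda contains /d/ → illicit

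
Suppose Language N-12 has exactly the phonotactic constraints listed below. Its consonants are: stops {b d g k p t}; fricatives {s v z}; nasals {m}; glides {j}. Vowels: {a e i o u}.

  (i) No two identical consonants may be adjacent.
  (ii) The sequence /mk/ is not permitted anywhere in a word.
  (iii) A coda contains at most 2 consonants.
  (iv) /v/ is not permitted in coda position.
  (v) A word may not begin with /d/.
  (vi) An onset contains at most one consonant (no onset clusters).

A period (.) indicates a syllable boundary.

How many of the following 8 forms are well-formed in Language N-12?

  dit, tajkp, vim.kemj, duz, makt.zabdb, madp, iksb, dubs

dit — violates constraint (v): word begins with /d/ → ill-formed
tajkp — violates constraint (iii): syllable 1 coda /jkp/ has 3 consonants (> 2) → ill-formed
vim.kemj — violates constraint (ii): contains banned sequence /mk/ → ill-formed
duz — violates constraint (v): word begins with /d/ → ill-formed
makt.zabdb — violates constraint (iii): syllable 2 coda /bdb/ has 3 consonants (> 2) → ill-formed
madp — σ1 onset /m/, coda /dp/ (2C) ok → well-formed
iksb — violates constraint (iii): syllable 1 coda /ksb/ has 3 consonants (> 2) → ill-formed
dubs — violates constraint (v): word begins with /d/ → ill-formed
Well-formed: madp → 1.

1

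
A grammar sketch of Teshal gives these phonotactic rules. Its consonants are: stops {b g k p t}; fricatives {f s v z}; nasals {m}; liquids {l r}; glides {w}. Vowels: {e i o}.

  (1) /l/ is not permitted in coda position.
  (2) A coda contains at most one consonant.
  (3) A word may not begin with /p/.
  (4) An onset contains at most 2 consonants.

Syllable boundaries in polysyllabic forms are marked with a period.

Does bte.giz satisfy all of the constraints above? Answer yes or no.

yes

bte.giz — σ1 onset /bt/ (2C), coda /∅/ ok; σ2 onset /g/, coda /z/ ok → licit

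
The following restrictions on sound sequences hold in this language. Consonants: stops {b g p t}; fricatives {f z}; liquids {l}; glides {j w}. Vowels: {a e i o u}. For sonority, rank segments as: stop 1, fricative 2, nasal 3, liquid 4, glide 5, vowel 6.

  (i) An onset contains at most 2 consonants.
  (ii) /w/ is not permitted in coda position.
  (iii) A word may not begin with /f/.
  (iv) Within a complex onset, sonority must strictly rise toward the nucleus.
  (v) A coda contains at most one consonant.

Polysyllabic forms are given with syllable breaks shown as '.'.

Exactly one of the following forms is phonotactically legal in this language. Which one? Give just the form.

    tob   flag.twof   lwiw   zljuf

tob — σ1 onset /t/, coda /b/ ok → phonotactically legal
flag.twof — violates constraint (iii): word begins with /f/ → phonotactically illegal
lwiw — violates constraint (ii): syllable 1 coda contains /w/ → phonotactically illegal
zljuf — violates constraint (i): syllable 1 onset /zlj/ has 3 consonants (> 2) → phonotactically illegal

tob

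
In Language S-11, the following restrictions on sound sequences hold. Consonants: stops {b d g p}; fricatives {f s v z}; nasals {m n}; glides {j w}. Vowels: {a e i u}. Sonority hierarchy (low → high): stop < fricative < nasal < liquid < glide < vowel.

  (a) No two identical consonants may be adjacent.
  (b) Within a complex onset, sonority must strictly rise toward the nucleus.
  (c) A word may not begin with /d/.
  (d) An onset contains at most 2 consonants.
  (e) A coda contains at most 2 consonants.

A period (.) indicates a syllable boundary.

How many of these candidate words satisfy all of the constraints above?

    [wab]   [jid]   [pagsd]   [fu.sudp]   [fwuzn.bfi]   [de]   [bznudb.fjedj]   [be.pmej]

5

[wab] — σ1 onset /w/, coda /b/ ok → phonotactically legal
[jid] — σ1 onset /j/, coda /d/ ok → phonotactically legal
[pagsd] — violates constraint (e): syllable 1 coda /gsd/ has 3 consonants (> 2) → phonotactically illegal
[fu.sudp] — σ1 onset /f/, coda /∅/ ok; σ2 onset /s/, coda /dp/ (2C) ok → phonotactically legal
[fwuzn.bfi] — σ1 onset /fw/ (2→5 rises), coda /zn/ (2C) ok; σ2 onset /bf/ (1→2 rises), coda /∅/ ok → phonotactically legal
[de] — violates constraint (c): word begins with /d/ → phonotactically illegal
[bznudb.fjedj] — violates constraint (d): syllable 1 onset /bzn/ has 3 consonants (> 2) → phonotactically illegal
[be.pmej] — σ1 onset /b/, coda /∅/ ok; σ2 onset /pm/ (1→3 rises), coda /j/ ok → phonotactically legal
Phonotactically legal: [wab], [jid], [fu.sudp], [fwuzn.bfi], [be.pmej] → 5.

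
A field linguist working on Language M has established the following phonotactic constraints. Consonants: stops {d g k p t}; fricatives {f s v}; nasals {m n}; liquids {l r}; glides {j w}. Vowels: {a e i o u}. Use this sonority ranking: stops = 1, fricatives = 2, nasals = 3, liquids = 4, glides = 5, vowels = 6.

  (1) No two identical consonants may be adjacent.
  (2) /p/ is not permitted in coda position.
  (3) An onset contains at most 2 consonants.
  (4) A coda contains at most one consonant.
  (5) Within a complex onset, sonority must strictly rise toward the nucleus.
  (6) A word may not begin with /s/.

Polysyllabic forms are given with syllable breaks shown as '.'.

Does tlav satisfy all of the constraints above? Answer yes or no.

tlav — σ1 onset /tl/ (1→4 rises), coda /v/ ok → phonotactically legal

yes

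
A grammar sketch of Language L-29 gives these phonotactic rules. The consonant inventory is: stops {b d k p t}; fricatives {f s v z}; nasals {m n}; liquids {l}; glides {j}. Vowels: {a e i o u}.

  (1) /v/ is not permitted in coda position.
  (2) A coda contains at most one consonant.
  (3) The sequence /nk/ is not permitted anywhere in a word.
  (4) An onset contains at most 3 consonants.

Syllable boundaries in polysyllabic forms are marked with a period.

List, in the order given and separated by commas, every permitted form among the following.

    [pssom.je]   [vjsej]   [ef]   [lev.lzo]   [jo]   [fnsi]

[pssom.je] — σ1 onset /pss/ (3C), coda /m/ ok; σ2 onset /j/, coda /∅/ ok → permitted
[vjsej] — σ1 onset /vjs/ (3C), coda /j/ ok → permitted
[ef] — σ1 onset /∅/, coda /f/ ok → permitted
[lev.lzo] — violates constraint 1: syllable 1 coda contains /v/ → not permitted
[jo] — σ1 onset /j/, coda /∅/ ok → permitted
[fnsi] — σ1 onset /fns/ (3C), coda /∅/ ok → permitted

[pssom.je], [vjsej], [ef], [jo], [fnsi]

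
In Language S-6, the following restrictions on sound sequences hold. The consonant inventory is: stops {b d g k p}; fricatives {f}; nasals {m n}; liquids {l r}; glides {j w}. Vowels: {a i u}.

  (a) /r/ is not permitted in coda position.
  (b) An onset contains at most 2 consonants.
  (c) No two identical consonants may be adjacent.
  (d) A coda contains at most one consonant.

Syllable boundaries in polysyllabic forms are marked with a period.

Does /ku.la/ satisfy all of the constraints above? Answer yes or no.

/ku.la/ — σ1 onset /k/, coda /∅/ ok; σ2 onset /l/, coda /∅/ ok → well-formed

yes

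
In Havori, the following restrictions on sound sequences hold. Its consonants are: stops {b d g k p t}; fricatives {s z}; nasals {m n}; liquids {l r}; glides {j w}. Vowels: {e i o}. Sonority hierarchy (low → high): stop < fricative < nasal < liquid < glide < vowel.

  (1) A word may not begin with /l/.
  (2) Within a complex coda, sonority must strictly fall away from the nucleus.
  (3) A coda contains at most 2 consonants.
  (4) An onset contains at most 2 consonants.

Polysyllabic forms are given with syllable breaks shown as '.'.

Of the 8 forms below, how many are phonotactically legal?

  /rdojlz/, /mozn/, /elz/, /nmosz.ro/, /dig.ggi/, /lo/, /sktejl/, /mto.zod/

3

/rdojlz/ — violates constraint 3: syllable 1 coda /jlz/ has 3 consonants (> 2) → phonotactically illegal
/mozn/ — violates constraint 2: syllable 1 coda /zn/: /z/ (fricative, 2) → /n/ (nasal, 3) does not fall → phonotactically illegal
/elz/ — σ1 onset /∅/, coda /lz/ (4→2 falls) ok → phonotactically legal
/nmosz.ro/ — violates constraint 2: syllable 1 coda /sz/: /s/ (fricative, 2) → /z/ (fricative, 2) does not fall → phonotactically illegal
/dig.ggi/ — σ1 onset /d/, coda /g/ ok; σ2 onset /gg/ (2C), coda /∅/ ok → phonotactically legal
/lo/ — violates constraint 1: word begins with /l/ → phonotactically illegal
/sktejl/ — violates constraint 4: syllable 1 onset /skt/ has 3 consonants (> 2) → phonotactically illegal
/mto.zod/ — σ1 onset /mt/ (2C), coda /∅/ ok; σ2 onset /z/, coda /d/ ok → phonotactically legal
Phonotactically legal: /elz/, /dig.ggi/, /mto.zod/ → 3.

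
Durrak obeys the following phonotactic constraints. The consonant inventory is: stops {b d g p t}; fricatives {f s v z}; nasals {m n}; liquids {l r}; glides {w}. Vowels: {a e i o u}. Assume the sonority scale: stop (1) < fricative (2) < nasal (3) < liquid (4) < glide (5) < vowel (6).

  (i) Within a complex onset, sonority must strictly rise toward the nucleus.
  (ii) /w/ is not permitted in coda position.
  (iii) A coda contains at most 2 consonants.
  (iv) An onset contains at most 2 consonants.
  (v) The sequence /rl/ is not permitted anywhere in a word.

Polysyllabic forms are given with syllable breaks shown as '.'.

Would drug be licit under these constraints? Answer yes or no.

yes

drug — σ1 onset /dr/ (1→4 rises), coda /g/ ok → licit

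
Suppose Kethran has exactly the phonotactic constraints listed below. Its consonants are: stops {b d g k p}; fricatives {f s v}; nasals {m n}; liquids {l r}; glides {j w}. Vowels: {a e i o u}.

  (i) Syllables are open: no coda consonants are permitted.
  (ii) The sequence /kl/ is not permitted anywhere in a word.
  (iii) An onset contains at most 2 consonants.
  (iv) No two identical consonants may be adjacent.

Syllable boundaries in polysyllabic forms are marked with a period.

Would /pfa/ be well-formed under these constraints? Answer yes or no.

/pfa/ — σ1 onset /pf/ (2C), coda /∅/ ok → well-formed

yes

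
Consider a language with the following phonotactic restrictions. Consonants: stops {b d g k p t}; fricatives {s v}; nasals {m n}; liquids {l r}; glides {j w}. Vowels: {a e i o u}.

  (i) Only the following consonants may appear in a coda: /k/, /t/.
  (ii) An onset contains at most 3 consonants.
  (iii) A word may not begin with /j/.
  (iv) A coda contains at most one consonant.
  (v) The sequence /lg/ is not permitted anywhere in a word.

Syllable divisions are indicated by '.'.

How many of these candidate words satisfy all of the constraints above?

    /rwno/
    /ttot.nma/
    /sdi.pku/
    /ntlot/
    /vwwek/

/rwno/ — σ1 onset /rwn/ (3C), coda /∅/ ok → licit
/ttot.nma/ — σ1 onset /tt/ (2C), coda /t/ ok; σ2 onset /nm/ (2C), coda /∅/ ok → licit
/sdi.pku/ — σ1 onset /sd/ (2C), coda /∅/ ok; σ2 onset /pk/ (2C), coda /∅/ ok → licit
/ntlot/ — σ1 onset /ntl/ (3C), coda /t/ ok → licit
/vwwek/ — σ1 onset /vww/ (3C), coda /k/ ok → licit
Licit: /rwno/, /ttot.nma/, /sdi.pku/, /ntlot/, /vwwek/ → 5.

5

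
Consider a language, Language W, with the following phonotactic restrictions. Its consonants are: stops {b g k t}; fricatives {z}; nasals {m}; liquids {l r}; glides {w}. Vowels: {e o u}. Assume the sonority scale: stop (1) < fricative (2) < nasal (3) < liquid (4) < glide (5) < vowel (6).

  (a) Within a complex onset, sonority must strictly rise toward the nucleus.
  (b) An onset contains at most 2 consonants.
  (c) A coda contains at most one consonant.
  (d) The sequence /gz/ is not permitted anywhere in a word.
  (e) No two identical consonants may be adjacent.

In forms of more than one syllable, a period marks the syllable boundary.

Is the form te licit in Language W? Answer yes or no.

yes

te — σ1 onset /t/, coda /∅/ ok → licit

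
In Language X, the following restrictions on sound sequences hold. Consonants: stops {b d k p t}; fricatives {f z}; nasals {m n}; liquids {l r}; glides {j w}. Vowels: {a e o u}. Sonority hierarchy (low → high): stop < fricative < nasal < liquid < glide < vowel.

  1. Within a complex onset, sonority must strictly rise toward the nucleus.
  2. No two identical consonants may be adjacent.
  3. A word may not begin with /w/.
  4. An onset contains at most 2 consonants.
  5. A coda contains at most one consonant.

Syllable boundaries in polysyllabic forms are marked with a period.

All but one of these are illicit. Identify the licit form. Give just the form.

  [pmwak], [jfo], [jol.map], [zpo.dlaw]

[pmwak] — violates constraint 4: syllable 1 onset /pmw/ has 3 consonants (> 2) → illicit
[jfo] — violates constraint 1: syllable 1 onset /jf/: /j/ (glide, 5) → /f/ (fricative, 2) does not rise → illicit
[jol.map] — σ1 onset /j/, coda /l/ ok; σ2 onset /m/, coda /p/ ok → licit
[zpo.dlaw] — violates constraint 1: syllable 1 onset /zp/: /z/ (fricative, 2) → /p/ (stop, 1) does not rise → illicit

[jol.map]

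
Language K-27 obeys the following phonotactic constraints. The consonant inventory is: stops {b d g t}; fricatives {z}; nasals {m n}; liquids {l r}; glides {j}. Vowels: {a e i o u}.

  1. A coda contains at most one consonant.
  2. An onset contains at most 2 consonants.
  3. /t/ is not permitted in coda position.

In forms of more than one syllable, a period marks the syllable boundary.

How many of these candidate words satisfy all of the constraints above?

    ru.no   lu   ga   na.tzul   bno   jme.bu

6

ru.no — σ1 onset /r/, coda /∅/ ok; σ2 onset /n/, coda /∅/ ok → well-formed
lu — σ1 onset /l/, coda /∅/ ok → well-formed
ga — σ1 onset /g/, coda /∅/ ok → well-formed
na.tzul — σ1 onset /n/, coda /∅/ ok; σ2 onset /tz/ (2C), coda /l/ ok → well-formed
bno — σ1 onset /bn/ (2C), coda /∅/ ok → well-formed
jme.bu — σ1 onset /jm/ (2C), coda /∅/ ok; σ2 onset /b/, coda /∅/ ok → well-formed
Well-formed: ru.no, lu, ga, na.tzul, bno, jme.bu → 6.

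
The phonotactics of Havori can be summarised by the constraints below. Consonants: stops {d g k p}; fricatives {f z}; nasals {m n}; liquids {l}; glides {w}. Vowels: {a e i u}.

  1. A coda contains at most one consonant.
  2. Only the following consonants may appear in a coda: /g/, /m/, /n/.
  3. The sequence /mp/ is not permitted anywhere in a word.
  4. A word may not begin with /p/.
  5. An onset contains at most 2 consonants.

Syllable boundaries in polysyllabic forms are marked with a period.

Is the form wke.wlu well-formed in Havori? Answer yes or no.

wke.wlu — σ1 onset /wk/ (2C), coda /∅/ ok; σ2 onset /wl/ (2C), coda /∅/ ok → well-formed

yes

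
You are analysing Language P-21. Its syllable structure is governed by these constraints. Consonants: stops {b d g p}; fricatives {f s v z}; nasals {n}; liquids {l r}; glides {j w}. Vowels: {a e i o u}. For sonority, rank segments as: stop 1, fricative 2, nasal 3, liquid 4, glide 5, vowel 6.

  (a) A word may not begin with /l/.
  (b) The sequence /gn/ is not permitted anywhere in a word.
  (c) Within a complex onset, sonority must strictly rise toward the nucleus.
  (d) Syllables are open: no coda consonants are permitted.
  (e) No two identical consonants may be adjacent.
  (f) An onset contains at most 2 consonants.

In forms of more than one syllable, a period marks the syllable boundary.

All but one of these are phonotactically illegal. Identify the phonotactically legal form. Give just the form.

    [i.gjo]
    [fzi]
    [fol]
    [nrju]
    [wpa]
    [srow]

[i.gjo] — σ1 onset /∅/, coda /∅/ ok; σ2 onset /gj/ (1→5 rises), coda /∅/ ok → phonotactically legal
[fzi] — violates constraint (c): syllable 1 onset /fz/: /f/ (fricative, 2) → /z/ (fricative, 2) does not rise → phonotactically illegal
[fol] — violates constraint (d): syllable 1 coda /l/ has 1 consonant (> 0) → phonotactically illegal
[nrju] — violates constraint (f): syllable 1 onset /nrj/ has 3 consonants (> 2) → phonotactically illegal
[wpa] — violates constraint (c): syllable 1 onset /wp/: /w/ (glide, 5) → /p/ (stop, 1) does not rise → phonotactically illegal
[srow] — violates constraint (d): syllable 1 coda /w/ has 1 consonant (> 0) → phonotactically illegal

[i.gjo]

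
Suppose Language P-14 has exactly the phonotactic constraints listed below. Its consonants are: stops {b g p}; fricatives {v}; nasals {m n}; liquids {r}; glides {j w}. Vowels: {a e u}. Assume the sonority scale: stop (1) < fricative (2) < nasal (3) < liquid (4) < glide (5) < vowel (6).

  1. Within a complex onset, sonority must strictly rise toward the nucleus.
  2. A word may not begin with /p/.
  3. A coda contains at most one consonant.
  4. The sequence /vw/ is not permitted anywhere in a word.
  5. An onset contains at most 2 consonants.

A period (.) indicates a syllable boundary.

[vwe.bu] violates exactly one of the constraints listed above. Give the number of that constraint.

4

[vwe.bu]: contains banned sequence /vw/.
This is a violation of constraint 4: "The sequence /vw/ is not permitted anywhere in a word."
The remaining constraints (1, 2, 3, 5) are satisfied.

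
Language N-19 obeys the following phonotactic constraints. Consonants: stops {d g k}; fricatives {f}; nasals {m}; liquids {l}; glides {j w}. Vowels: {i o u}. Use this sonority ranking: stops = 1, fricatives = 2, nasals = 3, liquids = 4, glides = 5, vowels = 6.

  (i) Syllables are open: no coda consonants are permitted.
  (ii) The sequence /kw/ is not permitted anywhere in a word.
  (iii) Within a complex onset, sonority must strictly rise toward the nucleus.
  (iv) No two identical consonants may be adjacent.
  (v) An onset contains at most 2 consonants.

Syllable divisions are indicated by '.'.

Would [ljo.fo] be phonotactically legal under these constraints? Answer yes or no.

[ljo.fo] — σ1 onset /lj/ (4→5 rises), coda /∅/ ok; σ2 onset /f/, coda /∅/ ok → phonotactically legal

yes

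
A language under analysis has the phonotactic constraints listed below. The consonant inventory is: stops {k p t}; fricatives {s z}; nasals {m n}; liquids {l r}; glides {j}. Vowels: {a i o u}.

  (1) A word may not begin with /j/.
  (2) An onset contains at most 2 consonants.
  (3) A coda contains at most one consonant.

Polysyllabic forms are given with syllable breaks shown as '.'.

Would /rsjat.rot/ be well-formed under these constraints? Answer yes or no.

/rsjat.rot/ — violates constraint 2: syllable 1 onset /rsj/ has 3 consonants (> 2) → ill-formed

no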